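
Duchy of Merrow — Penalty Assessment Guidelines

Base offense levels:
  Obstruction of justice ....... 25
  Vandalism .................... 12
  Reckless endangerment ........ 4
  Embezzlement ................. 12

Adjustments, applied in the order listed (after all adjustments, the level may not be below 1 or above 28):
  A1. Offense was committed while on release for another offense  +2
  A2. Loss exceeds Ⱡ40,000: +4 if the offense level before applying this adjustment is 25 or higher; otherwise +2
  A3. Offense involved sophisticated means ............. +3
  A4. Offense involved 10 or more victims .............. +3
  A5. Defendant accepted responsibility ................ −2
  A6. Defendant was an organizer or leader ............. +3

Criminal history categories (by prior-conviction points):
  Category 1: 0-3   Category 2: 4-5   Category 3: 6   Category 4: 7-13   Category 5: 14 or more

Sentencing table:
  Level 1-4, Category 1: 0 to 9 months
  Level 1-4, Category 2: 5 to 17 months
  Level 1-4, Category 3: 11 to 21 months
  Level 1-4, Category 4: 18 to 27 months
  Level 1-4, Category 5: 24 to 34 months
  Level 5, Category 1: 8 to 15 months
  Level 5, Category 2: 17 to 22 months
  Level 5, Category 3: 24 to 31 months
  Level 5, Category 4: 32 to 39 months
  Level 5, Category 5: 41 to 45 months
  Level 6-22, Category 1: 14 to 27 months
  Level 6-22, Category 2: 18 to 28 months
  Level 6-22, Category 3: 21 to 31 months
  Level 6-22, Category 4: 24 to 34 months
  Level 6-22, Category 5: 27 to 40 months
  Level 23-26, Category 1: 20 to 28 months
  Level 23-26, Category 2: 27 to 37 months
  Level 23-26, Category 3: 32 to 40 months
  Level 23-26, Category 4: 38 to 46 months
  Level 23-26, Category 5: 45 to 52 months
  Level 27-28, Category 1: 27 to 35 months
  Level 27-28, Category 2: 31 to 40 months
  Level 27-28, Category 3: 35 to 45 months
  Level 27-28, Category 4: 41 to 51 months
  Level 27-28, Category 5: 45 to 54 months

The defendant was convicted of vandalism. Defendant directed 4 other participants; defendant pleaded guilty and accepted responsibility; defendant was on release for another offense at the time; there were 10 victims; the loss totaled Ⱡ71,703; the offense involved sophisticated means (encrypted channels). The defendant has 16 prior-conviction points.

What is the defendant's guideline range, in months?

45-52 months

Base offense level for vandalism: 12.
A1 applies: 12 + 2 = 14.
A2 applies (level before this adjustment is 14 < 25, so +2): 14 + 2 = 16.
A3 applies: 16 + 3 = 19.
A4 applies: 19 + 3 = 22.
A5 applies: 22 − 2 = 20.
A6 applies: 20 + 3 = 23.
Final offense level: 23.
Criminal history: 16 prior points → Category 5 (14+).
Level 23 falls in the 23-26 band.
Grid: Level 23-26 × Category 5 = 45-52 months.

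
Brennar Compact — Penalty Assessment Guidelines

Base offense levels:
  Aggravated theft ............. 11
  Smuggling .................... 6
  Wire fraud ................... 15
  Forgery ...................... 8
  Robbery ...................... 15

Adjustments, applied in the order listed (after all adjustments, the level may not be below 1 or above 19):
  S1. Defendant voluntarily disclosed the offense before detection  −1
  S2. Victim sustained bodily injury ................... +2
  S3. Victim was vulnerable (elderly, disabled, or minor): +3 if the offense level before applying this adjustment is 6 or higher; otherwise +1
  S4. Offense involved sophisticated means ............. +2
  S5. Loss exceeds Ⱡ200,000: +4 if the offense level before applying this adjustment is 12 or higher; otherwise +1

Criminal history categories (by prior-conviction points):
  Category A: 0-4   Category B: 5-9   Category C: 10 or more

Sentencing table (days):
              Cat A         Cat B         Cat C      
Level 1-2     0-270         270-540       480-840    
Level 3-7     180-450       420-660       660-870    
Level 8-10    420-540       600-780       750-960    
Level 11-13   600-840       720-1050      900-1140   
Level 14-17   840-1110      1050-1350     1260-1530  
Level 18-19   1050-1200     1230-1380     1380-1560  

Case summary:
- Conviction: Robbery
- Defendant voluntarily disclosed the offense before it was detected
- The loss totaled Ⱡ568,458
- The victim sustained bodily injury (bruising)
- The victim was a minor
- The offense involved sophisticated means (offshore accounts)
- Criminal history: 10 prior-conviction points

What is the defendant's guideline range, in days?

1380-1560 days

Base offense level for robbery: 15.
S1 applies: 15 − 1 = 14.
S2 applies: 14 + 2 = 16.
S3 applies (level before this adjustment is 16 ≥ 6, so +3): 16 + 3 = 19.
S4 applies: 19 + 2 = 21.
S5 applies (level before this adjustment is 21 ≥ 12, so +4): 21 + 4 = 25.
Level 25 exceeds the maximum of 19; capped at 19.
Final offense level: 19.
Criminal history: 10 prior points → Category C (10+).
Level 19 falls in the 18-19 band.
Grid: Level 18-19 × Category C = 1380-1560 days.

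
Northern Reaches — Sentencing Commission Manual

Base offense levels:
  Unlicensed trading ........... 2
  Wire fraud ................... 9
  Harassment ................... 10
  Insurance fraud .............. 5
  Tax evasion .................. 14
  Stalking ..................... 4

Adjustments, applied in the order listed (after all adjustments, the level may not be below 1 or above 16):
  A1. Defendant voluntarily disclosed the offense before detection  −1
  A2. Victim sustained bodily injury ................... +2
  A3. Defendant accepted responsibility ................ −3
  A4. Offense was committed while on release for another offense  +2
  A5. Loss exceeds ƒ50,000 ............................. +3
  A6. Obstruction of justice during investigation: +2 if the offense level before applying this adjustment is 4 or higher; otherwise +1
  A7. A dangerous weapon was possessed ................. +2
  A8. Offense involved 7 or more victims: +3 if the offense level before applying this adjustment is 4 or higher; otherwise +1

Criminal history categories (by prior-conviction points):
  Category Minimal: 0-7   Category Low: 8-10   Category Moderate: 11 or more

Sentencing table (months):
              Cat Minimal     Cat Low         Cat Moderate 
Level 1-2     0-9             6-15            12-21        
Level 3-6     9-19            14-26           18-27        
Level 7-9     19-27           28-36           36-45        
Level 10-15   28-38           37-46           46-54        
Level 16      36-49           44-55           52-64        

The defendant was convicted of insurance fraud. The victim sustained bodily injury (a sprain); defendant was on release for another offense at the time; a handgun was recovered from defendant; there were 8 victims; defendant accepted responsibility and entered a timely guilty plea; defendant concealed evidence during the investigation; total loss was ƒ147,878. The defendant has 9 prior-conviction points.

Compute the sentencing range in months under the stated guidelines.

Base offense level for insurance fraud: 5.
A2 applies: 5 + 2 = 7.
A3 applies: 7 − 3 = 4.
A4 applies: 4 + 2 = 6.
A5 applies: 6 + 3 = 9.
A6 applies (level before this adjustment is 9 ≥ 4, so +2): 9 + 2 = 11.
A7 applies: 11 + 2 = 13.
A8 applies (level before this adjustment is 13 ≥ 4, so +3): 13 + 3 = 16.
Final offense level: 16.
Criminal history: 9 prior points → Category Low (8-10).
Level 16 falls in the 16 band.
Grid: Level 16 × Category Low = 44-55 months.

44-55 months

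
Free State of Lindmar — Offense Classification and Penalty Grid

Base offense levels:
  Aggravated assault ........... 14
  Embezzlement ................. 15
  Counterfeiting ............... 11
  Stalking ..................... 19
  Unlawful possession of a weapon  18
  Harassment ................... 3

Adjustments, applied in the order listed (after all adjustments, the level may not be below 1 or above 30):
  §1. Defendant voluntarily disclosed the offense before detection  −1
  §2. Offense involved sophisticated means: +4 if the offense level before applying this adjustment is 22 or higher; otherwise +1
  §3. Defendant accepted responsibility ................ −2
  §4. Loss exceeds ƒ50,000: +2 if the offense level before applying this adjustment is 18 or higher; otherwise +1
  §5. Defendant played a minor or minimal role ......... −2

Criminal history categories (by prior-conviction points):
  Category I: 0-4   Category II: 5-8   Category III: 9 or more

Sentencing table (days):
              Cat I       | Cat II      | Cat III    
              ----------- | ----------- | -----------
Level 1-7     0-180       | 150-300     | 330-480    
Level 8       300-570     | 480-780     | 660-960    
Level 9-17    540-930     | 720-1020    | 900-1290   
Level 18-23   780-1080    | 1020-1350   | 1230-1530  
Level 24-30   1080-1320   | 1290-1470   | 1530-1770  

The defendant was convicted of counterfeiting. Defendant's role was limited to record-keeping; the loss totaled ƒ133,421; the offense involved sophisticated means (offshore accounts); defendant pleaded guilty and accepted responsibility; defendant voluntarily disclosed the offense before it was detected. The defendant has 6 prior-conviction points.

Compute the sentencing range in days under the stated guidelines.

Base offense level for counterfeiting: 11.
§1 applies: 11 − 1 = 10.
§2 applies (level before this adjustment is 10 < 22, so +1): 10 + 1 = 11.
§3 applies: 11 − 2 = 9.
§4 applies (level before this adjustment is 9 < 18, so +1): 9 + 1 = 10.
§5 applies: 10 − 2 = 8.
Final offense level: 8.
Criminal history: 6 prior points → Category II (5-8).
Level 8 falls in the 8 band.
Grid: Level 8 × Category II = 480-780 days.

480-780 days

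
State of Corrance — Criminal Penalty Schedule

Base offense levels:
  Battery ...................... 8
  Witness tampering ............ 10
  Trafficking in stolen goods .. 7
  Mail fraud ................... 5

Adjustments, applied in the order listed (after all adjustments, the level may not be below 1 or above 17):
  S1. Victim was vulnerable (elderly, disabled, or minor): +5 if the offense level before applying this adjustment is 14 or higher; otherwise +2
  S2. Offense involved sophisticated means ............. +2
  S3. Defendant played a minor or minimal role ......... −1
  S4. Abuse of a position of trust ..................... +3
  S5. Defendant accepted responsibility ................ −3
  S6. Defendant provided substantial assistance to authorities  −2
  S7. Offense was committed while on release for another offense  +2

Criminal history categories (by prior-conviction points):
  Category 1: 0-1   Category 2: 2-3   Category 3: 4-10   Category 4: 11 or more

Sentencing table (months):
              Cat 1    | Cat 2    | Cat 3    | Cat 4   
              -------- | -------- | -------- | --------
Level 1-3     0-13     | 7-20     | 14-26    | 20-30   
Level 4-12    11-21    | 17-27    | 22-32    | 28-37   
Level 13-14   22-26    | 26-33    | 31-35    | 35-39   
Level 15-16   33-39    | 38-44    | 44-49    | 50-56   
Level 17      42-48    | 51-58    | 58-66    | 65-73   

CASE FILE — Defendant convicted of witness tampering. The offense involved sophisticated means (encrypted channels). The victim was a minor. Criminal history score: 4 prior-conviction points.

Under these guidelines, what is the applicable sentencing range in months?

Base offense level for witness tampering: 10.
S1 applies (level before this adjustment is 10 < 14, so +2): 10 + 2 = 12.
S2 applies: 12 + 2 = 14.
S6 does not apply.
Final offense level: 14.
Criminal history: 4 prior points → Category 3 (4-10).
Level 14 falls in the 13-14 band.
Grid: Level 13-14 × Category 3 = 31-35 months.

31-35 months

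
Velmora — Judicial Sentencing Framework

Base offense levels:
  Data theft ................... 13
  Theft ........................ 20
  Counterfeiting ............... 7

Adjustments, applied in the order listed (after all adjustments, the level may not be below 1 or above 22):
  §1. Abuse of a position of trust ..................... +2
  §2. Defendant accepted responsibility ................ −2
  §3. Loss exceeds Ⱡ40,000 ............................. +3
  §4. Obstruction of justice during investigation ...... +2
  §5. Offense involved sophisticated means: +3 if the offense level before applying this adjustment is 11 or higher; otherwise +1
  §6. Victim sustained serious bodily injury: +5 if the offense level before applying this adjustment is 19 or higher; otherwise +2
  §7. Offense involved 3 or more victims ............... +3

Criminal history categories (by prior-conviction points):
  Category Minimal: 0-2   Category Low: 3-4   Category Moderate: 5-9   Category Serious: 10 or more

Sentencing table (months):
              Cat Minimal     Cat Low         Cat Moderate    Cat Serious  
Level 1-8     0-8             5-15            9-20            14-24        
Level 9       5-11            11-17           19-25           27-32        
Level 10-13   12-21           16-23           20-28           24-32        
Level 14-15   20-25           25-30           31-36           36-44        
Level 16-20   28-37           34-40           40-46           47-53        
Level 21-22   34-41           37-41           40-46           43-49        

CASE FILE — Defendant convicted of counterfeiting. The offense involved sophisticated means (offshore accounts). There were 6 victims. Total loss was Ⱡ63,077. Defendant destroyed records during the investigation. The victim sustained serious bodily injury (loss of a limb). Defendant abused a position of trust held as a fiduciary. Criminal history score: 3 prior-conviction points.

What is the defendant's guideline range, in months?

37-41 months

Base offense level for counterfeiting: 7.
§1 applies: 7 + 2 = 9.
§2 does not apply.
§3 applies: 9 + 3 = 12.
§4 applies: 12 + 2 = 14.
§5 applies (level before this adjustment is 14 ≥ 11, so +3): 14 + 3 = 17.
§6 applies (level before this adjustment is 17 < 19, so +2): 17 + 2 = 19.
§7 applies: 19 + 3 = 22.
Final offense level: 22.
Criminal history: 3 prior points → Category Low (3-4).
Level 22 falls in the 21-22 band.
Grid: Level 21-22 × Category Low = 37-41 months.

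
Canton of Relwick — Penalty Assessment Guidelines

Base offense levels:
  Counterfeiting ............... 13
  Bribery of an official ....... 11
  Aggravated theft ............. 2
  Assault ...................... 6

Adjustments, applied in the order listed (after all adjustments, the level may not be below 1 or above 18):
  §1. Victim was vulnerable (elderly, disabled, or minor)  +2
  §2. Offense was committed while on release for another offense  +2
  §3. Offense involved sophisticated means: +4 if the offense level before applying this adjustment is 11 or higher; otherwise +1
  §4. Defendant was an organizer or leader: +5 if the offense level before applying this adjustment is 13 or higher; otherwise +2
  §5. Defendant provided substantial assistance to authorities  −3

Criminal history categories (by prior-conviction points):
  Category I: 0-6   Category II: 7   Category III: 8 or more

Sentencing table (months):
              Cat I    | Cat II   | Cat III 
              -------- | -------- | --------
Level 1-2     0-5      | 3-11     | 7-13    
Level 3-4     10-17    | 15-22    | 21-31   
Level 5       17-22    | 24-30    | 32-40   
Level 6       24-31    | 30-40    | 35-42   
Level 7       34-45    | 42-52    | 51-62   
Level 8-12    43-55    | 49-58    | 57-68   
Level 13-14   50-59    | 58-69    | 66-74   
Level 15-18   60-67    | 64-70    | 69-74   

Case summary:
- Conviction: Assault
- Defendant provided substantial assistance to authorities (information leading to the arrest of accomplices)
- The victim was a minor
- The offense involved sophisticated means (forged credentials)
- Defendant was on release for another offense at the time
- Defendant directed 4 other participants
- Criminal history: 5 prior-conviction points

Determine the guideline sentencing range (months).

Base offense level for assault: 6.
§1 applies: 6 + 2 = 8.
§2 applies: 8 + 2 = 10.
§3 applies (level before this adjustment is 10 < 11, so +1): 10 + 1 = 11.
§4 applies (level before this adjustment is 11 < 13, so +2): 11 + 2 = 13.
§5 applies: 13 − 3 = 10.
Final offense level: 10.
Criminal history: 5 prior points → Category I (0-6).
Level 10 falls in the 8-12 band.
Grid: Level 8-12 × Category I = 43-55 months.

43-55 months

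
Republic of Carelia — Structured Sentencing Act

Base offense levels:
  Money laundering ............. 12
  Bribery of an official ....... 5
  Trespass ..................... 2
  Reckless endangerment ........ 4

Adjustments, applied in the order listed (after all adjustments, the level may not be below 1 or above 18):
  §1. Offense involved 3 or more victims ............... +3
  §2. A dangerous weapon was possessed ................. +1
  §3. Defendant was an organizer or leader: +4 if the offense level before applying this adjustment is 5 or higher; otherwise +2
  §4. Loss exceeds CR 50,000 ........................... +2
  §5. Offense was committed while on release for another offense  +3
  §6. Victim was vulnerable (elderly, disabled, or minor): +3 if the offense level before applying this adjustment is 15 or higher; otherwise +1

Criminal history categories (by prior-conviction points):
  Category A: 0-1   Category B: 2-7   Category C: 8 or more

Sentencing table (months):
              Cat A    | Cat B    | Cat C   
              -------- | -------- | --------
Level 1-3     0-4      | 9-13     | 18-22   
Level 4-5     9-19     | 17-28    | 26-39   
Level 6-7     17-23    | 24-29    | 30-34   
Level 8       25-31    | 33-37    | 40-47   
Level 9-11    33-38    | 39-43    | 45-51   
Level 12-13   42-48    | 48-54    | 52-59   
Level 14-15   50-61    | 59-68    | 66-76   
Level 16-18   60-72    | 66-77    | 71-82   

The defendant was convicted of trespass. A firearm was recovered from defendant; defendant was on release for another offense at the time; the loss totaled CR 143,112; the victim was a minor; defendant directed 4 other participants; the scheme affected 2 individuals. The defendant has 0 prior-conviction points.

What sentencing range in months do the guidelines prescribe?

Base offense level for trespass: 2.
§1 does not apply.
§2 applies: 2 + 1 = 3.
§3 applies (level before this adjustment is 3 < 5, so +2): 3 + 2 = 5.
§4 applies: 5 + 2 = 7.
§5 applies: 7 + 3 = 10.
§6 applies (level before this adjustment is 10 < 15, so +1): 10 + 1 = 11.
Final offense level: 11.
Criminal history: 0 prior points → Category A (0-1).
Level 11 falls in the 9-11 band.
Grid: Level 9-11 × Category A = 33-38 months.

33-38 months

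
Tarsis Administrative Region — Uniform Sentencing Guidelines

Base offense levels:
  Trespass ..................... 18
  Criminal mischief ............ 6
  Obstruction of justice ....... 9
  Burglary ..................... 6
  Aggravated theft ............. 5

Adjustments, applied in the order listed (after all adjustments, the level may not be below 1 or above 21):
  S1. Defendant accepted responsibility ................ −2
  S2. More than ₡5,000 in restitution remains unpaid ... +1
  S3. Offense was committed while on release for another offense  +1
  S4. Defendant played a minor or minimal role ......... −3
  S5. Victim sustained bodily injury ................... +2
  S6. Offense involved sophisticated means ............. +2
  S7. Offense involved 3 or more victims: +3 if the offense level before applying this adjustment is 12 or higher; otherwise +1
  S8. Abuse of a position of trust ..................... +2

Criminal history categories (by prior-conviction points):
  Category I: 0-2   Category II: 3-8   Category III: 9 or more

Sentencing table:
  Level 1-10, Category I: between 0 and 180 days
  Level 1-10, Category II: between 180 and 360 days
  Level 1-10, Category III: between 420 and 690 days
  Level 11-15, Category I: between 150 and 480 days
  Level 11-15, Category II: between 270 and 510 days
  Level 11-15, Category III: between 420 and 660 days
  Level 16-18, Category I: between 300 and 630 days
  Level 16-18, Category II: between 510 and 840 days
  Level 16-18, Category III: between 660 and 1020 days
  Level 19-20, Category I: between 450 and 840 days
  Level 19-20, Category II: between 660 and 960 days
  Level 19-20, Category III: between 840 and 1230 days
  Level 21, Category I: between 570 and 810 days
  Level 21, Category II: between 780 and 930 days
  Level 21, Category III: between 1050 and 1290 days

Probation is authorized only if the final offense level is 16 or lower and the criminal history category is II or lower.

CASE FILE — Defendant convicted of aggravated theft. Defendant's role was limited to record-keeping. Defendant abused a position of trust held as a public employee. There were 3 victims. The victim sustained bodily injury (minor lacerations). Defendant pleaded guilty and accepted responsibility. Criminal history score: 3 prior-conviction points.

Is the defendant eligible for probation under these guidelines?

Yes

Base offense level for aggravated theft: 5.
S1 applies: 5 − 2 = 3.
S4 applies: 3 − 3 = 0.
S5 applies: 0 + 2 = 2.
S6 does not apply.
S7 applies (level before this adjustment is 2 < 12, so +1): 2 + 1 = 3.
S8 applies: 3 + 2 = 5.
Final offense level: 5.
Criminal history: 3 prior points → Category II (3-8).
Level 5 falls in the 1-10 band.
Grid: Level 1-10 × Category II = 180-360 days.
Probation check: level 5 ≤ 16 and category II ≤ II → eligible.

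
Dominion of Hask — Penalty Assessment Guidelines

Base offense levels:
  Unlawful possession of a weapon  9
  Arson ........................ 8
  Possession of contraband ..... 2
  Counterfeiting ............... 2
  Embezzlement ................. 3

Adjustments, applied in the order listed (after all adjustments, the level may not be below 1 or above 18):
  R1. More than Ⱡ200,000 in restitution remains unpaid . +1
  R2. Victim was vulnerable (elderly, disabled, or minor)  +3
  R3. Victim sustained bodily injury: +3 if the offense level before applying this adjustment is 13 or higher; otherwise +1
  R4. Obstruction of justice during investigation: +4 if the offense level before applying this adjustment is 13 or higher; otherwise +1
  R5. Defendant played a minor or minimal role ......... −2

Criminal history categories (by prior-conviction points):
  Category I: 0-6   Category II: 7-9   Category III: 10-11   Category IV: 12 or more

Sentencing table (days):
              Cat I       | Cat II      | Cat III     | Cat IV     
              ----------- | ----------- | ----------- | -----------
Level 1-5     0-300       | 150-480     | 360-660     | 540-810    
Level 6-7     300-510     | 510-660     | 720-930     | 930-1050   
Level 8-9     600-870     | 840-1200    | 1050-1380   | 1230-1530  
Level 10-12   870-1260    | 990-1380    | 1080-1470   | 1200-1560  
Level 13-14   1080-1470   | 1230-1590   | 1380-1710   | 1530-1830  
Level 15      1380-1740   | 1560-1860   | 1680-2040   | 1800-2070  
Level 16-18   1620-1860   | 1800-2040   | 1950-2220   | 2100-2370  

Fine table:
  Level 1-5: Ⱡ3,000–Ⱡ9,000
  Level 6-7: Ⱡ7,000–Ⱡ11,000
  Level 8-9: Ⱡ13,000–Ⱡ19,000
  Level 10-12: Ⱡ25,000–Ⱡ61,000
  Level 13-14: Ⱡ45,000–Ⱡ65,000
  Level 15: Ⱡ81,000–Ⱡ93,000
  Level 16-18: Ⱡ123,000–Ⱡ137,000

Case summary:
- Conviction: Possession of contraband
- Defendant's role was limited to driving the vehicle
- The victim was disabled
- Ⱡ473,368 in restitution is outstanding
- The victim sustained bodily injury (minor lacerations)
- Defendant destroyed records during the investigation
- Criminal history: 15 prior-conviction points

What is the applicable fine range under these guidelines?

Ⱡ7,000–Ⱡ11,000

Base offense level for possession of contraband: 2.
R1 applies: 2 + 1 = 3.
R2 applies: 3 + 3 = 6.
R3 applies (level before this adjustment is 6 < 13, so +1): 6 + 1 = 7.
R4 applies (level before this adjustment is 7 < 13, so +1): 7 + 1 = 8.
R5 applies: 8 − 2 = 6.
Final offense level: 6.
Level 6 falls in the 6-7 band.
Fine table: Level 6-7 → Ⱡ7,000–Ⱡ11,000.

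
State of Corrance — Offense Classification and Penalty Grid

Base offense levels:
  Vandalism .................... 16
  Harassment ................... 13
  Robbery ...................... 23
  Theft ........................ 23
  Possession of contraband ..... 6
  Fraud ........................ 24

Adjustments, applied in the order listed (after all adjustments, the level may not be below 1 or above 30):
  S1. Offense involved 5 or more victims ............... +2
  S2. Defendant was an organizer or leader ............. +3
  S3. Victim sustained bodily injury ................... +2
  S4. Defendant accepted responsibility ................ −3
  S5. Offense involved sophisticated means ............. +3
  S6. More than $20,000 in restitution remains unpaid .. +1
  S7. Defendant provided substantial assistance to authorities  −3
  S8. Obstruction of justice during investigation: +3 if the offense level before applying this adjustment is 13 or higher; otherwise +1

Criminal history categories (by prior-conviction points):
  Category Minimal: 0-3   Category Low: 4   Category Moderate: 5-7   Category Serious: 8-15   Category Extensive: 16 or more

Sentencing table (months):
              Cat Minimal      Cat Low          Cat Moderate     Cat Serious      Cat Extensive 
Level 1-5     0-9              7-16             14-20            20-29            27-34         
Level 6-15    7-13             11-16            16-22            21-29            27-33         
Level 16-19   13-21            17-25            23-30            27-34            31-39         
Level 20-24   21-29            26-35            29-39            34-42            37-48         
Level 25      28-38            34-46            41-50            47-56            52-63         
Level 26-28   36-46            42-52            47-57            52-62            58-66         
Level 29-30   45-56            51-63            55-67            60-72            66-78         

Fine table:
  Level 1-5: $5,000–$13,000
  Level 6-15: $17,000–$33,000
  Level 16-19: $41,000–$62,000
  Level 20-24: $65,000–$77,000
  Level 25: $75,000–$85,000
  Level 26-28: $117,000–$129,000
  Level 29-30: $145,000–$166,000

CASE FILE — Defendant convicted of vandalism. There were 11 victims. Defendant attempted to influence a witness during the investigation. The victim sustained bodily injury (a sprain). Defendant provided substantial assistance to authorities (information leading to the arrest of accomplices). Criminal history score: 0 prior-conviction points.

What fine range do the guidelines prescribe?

$65,000–$77,000

Base offense level for vandalism: 16.
S1 applies: 16 + 2 = 18.
S3 applies: 18 + 2 = 20.
S6 does not apply.
S7 applies: 20 − 3 = 17.
S8 applies (level before this adjustment is 17 ≥ 13, so +3): 17 + 3 = 20.
Final offense level: 20.
Level 20 falls in the 20-24 band.
Fine table: Level 20-24 → $65,000–$77,000.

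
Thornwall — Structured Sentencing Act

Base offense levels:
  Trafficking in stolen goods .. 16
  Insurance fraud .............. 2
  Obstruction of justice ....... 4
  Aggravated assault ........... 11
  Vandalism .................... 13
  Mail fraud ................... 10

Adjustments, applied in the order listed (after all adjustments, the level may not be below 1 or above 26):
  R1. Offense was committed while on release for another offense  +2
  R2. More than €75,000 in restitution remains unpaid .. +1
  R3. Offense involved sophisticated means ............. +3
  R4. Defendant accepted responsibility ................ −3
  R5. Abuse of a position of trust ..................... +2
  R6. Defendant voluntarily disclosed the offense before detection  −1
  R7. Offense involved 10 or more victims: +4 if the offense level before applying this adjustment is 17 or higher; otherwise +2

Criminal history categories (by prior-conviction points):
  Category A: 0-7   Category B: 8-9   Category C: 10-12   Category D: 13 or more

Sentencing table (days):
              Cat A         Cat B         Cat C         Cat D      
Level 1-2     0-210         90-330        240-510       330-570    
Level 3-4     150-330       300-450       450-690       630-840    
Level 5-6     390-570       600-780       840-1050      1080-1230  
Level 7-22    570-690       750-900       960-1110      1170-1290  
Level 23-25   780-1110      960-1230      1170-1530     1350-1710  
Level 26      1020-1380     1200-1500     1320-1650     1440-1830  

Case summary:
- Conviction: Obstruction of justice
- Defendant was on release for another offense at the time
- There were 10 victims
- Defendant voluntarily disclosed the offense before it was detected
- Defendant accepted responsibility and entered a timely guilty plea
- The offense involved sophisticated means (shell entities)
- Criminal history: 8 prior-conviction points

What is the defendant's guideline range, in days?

750-900 days

Base offense level for obstruction of justice: 4.
R1 applies: 4 + 2 = 6.
R3 applies: 6 + 3 = 9.
R4 applies: 9 − 3 = 6.
R6 applies: 6 − 1 = 5.
R7 applies (level before this adjustment is 5 < 17, so +2): 5 + 2 = 7.
Final offense level: 7.
Criminal history: 8 prior points → Category B (8-9).
Level 7 falls in the 7-22 band.
Grid: Level 7-22 × Category B = 750-900 days.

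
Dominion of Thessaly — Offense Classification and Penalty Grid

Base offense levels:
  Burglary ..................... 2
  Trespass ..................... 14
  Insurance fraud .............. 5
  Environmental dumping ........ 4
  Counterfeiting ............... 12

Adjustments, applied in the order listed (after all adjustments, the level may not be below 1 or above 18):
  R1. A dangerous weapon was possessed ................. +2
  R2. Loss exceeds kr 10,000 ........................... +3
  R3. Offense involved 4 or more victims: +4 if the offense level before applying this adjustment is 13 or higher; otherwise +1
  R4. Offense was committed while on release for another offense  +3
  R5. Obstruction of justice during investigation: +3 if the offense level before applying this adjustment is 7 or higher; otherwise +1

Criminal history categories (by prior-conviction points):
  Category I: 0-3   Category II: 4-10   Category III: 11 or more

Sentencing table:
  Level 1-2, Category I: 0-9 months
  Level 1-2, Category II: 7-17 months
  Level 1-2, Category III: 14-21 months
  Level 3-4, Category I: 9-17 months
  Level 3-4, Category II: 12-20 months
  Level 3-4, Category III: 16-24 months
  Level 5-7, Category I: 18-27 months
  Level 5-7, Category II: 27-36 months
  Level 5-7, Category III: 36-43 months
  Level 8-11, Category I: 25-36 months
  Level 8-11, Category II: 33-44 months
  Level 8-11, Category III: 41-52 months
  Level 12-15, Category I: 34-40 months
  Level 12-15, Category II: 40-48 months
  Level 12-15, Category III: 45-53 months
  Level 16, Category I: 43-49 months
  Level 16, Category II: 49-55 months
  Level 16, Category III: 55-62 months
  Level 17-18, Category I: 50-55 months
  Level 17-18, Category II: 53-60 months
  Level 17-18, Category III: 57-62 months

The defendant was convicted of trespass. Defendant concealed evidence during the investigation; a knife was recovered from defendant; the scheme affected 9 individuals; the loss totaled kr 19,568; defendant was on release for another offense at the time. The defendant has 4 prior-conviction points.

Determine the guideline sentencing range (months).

Base offense level for trespass: 14.
R1 applies: 14 + 2 = 16.
R2 applies: 16 + 3 = 19.
R3 applies (level before this adjustment is 19 ≥ 13, so +4): 19 + 4 = 23.
R4 applies: 23 + 3 = 26.
R5 applies (level before this adjustment is 26 ≥ 7, so +3): 26 + 3 = 29.
Level 29 exceeds the maximum of 18; capped at 18.
Final offense level: 18.
Criminal history: 4 prior points → Category II (4-10).
Level 18 falls in the 17-18 band.
Grid: Level 17-18 × Category II = 53-60 months.

53-60 months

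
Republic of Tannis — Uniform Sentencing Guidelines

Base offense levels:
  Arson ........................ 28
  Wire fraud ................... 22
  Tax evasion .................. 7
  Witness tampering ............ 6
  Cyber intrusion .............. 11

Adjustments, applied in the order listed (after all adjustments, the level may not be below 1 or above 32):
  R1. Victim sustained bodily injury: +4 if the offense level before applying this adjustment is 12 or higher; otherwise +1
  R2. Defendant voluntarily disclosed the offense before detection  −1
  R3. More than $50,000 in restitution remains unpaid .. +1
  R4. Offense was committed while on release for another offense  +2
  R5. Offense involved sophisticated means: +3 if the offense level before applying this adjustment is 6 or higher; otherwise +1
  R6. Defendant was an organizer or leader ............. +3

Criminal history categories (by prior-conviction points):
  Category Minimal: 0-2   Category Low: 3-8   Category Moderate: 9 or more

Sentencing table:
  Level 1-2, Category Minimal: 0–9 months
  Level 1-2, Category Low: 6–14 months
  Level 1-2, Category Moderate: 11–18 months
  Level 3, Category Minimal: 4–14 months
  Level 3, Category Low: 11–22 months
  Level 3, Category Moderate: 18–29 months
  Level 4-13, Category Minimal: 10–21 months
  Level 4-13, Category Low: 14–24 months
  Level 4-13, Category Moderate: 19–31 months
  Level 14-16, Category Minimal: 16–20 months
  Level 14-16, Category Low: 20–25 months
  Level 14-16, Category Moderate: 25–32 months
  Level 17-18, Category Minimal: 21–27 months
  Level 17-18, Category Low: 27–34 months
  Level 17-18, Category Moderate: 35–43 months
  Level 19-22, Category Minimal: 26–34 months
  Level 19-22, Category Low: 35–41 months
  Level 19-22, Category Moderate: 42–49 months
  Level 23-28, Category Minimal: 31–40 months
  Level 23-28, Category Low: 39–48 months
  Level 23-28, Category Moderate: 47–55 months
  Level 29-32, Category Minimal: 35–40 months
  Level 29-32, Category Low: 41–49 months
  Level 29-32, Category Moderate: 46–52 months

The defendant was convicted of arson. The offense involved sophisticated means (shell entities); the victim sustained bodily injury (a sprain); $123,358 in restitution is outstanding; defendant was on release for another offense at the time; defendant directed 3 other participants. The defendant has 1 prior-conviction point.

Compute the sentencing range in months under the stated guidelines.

35-40 months

Base offense level for arson: 28.
R1 applies (level before this adjustment is 28 ≥ 12, so +4): 28 + 4 = 32.
R3 applies: 32 + 1 = 33.
R4 applies: 33 + 2 = 35.
R5 applies (level before this adjustment is 35 ≥ 6, so +3): 35 + 3 = 38.
R6 applies: 38 + 3 = 41.
Level 41 exceeds the maximum of 32; capped at 32.
Final offense level: 32.
Criminal history: 1 prior point → Category Minimal (0-2).
Level 32 falls in the 29-32 band.
Grid: Level 29-32 × Category Minimal = 35-40 months.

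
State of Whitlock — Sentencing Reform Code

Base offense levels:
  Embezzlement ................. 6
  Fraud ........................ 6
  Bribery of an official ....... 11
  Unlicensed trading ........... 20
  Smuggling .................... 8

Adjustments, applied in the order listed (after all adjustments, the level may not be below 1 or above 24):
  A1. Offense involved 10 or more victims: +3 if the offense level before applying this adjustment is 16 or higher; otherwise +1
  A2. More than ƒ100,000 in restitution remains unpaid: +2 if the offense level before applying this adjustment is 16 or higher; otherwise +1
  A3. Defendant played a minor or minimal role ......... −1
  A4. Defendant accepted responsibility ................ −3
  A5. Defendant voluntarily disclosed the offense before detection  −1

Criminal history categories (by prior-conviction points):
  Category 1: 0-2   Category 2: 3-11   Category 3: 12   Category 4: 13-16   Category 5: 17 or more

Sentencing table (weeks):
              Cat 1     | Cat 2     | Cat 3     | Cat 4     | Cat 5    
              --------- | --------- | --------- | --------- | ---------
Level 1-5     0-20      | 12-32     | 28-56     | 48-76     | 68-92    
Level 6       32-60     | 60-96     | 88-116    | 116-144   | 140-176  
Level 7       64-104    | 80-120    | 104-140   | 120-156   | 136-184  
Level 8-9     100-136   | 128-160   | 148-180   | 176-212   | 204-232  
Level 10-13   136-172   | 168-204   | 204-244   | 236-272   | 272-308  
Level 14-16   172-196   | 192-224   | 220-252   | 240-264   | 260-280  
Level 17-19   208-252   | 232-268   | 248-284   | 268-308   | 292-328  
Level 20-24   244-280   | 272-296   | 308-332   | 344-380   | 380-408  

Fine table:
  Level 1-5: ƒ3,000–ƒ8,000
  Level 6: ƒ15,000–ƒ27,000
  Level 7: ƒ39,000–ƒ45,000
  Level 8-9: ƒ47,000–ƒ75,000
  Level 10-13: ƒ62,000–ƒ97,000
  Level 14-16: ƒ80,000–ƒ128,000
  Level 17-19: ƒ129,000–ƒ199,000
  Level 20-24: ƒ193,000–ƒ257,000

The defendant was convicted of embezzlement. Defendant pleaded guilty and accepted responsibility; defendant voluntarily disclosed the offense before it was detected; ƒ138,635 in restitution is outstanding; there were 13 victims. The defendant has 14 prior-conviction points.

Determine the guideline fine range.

ƒ3,000–ƒ8,000

Base offense level for embezzlement: 6.
A1 applies (level before this adjustment is 6 < 16, so +1): 6 + 1 = 7.
A2 applies (level before this adjustment is 7 < 16, so +1): 7 + 1 = 8.
A4 applies: 8 − 3 = 5.
A5 applies: 5 − 1 = 4.
Final offense level: 4.
Level 4 falls in the 1-5 band.
Fine table: Level 1-5 → ƒ3,000–ƒ8,000.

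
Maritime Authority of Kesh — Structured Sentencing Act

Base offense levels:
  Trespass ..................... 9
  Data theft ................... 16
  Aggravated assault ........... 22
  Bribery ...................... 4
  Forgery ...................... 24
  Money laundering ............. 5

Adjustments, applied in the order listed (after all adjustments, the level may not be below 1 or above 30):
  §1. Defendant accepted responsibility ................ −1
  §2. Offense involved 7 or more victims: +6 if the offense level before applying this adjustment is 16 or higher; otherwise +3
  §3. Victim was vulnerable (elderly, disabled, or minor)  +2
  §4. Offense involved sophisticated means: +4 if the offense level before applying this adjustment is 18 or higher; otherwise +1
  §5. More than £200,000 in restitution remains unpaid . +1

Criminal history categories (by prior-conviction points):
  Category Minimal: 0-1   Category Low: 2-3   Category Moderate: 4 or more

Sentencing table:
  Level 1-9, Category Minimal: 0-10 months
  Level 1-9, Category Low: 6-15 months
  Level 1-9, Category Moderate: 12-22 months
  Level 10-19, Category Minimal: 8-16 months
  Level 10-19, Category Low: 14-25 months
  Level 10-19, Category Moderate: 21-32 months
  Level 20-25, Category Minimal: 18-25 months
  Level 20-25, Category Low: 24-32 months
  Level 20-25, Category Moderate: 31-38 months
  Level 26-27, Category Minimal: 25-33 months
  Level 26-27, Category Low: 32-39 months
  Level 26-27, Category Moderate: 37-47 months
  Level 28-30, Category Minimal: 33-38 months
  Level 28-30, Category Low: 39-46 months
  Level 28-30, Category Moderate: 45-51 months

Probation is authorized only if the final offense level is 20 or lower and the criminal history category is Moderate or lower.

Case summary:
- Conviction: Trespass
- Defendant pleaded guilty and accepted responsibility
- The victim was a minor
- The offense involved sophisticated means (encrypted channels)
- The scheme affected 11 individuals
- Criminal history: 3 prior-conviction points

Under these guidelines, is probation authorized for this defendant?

Yes

Base offense level for trespass: 9.
§1 applies: 9 − 1 = 8.
§2 applies (level before this adjustment is 8 < 16, so +3): 8 + 3 = 11.
§3 applies: 11 + 2 = 13.
§4 applies (level before this adjustment is 13 < 18, so +1): 13 + 1 = 14.
§5 does not apply.
Final offense level: 14.
Criminal history: 3 prior points → Category Low (2-3).
Level 14 falls in the 10-19 band.
Grid: Level 10-19 × Category Low = 14-25 months.
Probation check: level 14 ≤ 20 and category Low ≤ Moderate → eligible.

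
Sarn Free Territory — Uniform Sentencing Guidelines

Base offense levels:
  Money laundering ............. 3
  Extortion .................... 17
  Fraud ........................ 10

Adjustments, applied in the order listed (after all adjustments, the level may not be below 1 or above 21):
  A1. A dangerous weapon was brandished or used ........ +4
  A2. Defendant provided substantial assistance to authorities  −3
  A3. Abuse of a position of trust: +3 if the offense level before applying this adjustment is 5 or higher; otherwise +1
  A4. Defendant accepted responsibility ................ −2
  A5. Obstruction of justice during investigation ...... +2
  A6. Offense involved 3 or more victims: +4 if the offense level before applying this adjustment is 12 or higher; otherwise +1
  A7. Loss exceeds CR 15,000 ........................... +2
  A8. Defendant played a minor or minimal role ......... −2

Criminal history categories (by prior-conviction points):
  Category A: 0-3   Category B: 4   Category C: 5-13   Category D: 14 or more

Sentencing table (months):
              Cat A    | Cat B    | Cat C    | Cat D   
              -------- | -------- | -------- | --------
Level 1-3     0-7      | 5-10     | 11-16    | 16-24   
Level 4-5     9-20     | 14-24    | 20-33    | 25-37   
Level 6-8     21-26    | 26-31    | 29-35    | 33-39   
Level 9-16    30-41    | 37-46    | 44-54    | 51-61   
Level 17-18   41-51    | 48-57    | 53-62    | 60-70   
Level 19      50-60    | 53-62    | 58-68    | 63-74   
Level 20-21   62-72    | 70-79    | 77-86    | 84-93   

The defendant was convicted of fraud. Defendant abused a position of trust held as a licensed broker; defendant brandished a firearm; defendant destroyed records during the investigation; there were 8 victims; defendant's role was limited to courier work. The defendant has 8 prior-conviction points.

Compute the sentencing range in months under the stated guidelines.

77-86 months

Base offense level for fraud: 10.
A1 applies: 10 + 4 = 14.
A2 does not apply.
A3 applies (level before this adjustment is 14 ≥ 5, so +3): 14 + 3 = 17.
A4 does not apply.
A5 applies: 17 + 2 = 19.
A6 applies (level before this adjustment is 19 ≥ 12, so +4): 19 + 4 = 23.
A7 does not apply.
A8 applies: 23 − 2 = 21.
Final offense level: 21.
Criminal history: 8 prior points → Category C (5-13).
Level 21 falls in the 20-21 band.
Grid: Level 20-21 × Category C = 77-86 months.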